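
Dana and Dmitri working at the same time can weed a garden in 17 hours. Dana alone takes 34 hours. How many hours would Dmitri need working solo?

34 hours

Combined rate is 1/17 per hour.
Known contribution: 1/34 per hour.
So Dmitri's rate is 1/17 − 1/34 = 1/34, meaning 34 hours alone.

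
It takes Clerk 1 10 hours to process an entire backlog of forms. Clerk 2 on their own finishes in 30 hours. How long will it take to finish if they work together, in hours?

15/2 hours

Combined rate: 1/10 + 1/30 = (3 + 1)/30 = 4/30 = 2/15 per hour.
Time = 1 ÷ (2/15) = 15/2 hours.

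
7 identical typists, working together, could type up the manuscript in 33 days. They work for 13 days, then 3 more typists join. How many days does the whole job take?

27 days

One typist does 1/231 of the job per day.
After 13 days with 7 typists, 13/33 is done (20/33 left).
With 10 typists the rate is 10/231, so the rest takes 20/33 ÷ 10/231 = 14 days.
Total = 13 + 14 = 27 days.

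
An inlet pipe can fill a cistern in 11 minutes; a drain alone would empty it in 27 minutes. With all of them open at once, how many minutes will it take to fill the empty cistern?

297/16 minutes

Net rate = 1/11 − 1/27 = (27 − 11)/297 = 16/297 per minute.
Filling time = 1 ÷ (16/297) = 297/16 minutes.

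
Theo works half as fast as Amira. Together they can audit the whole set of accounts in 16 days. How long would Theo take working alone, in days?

Let Amira's rate be r; then Theo's rate is (1/2)r, so together (1/2 + 1)r = (3/2)r = 1/16.
Thus r = 1/24 per day.
Amira alone: 24 days; Theo alone: 48 days.

48 days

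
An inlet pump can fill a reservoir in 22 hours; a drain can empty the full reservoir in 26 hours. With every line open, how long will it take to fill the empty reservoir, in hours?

143 hours

Net rate = 1/22 − 1/26 = (13 − 11)/286 = 2/286 = 1/143 per hour.
Filling time = 1 ÷ (1/143) = 143 hours.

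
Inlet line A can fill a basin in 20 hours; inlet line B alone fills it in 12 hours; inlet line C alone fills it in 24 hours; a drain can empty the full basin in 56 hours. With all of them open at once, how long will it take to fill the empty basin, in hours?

Net rate = 1/20 + 1/12 + 1/24 − 1/56 = (42 + 70 + 35 − 15)/840 = 132/840 = 11/70 per hour.
Filling time = 1 ÷ (11/70) = 70/11 hours.

70/11 hours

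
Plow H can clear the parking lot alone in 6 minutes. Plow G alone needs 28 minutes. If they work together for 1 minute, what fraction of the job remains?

67/84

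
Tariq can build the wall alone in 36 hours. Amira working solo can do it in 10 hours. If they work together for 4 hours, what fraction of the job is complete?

23/45

Combined rate: 1/36 + 1/10 = (5 + 18)/180 = 23/180 per hour.
In 4 hours they complete 4·23/180 = 23/45 of the job.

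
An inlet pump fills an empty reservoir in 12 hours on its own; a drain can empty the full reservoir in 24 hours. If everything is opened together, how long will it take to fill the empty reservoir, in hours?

24 hours

Net rate = 1/12 − 1/24 = (2 − 1)/24 = 1/24 per hour.
Filling time = 1 ÷ (1/24) = 24 hours.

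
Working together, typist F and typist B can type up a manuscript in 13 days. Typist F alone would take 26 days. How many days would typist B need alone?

26 days

Combined rate is 1/13 per day.
Known contribution: 1/26 per day.
So typist B's rate is 1/13 − 1/26 = 1/26, meaning 26 days alone.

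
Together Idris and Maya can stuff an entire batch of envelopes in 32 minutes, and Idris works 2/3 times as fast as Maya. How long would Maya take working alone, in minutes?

160/3 minutes

Let Maya's rate be r; then Idris's rate is (2/3)r, so together (2/3 + 1)r = (5/3)r = 1/32.
Thus r = 3/160 per minute.
Maya alone: 160/3 minutes; Idris alone: 80 minutes.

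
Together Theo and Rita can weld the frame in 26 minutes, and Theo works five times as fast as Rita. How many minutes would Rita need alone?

156 minutes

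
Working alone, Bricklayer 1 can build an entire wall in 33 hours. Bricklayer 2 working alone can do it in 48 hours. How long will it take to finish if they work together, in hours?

Combined rate: 1/33 + 1/48 = (16 + 11)/528 = 27/528 = 9/176 per hour.
Time = 1 ÷ (9/176) = 176/9 hours.

176/9 hours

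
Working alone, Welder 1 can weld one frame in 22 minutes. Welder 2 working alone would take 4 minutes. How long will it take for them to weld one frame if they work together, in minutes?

44/13 minutes

Combined rate: 1/22 + 1/4 = (2 + 11)/44 = 13/44 per minute.
Time = 1 ÷ (13/44) = 44/13 minutes.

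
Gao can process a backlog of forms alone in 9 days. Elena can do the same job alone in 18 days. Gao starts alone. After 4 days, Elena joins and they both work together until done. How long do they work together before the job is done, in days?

10/3 days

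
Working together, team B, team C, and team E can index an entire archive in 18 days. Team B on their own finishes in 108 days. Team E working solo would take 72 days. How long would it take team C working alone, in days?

216/7 days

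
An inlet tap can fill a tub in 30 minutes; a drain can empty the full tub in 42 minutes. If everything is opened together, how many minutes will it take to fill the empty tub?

Net rate = 1/30 − 1/42 = (7 − 5)/210 = 2/210 = 1/105 per minute.
Filling time = 1 ÷ (1/105) = 105 minutes.

105 minutes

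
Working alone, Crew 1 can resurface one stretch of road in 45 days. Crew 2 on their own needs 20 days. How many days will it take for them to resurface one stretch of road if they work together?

Combined rate: 1/45 + 1/20 = (4 + 9)/180 = 13/180 per day.
Time = 1 ÷ (13/180) = 180/13 days.

180/13 days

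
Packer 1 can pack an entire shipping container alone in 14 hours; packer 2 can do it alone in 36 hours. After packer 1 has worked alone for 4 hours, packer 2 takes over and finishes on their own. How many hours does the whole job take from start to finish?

208/7 hours

In 4 hours packer 1 does 4/14 = 2/7 of the job, leaving 5/7.
Packer 2 works at 1/36 per hour, so finishing takes 5/7 ÷ 1/36 = 180/7 hours.
Total time = 4 + 180/7 = 208/7 hours.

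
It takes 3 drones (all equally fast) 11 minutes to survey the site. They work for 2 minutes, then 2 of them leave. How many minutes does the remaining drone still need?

27 minutes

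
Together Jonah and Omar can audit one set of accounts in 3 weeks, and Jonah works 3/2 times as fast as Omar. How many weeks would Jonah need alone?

Let Omar's rate be r; then Jonah's rate is (3/2)r, so together (3/2 + 1)r = (5/2)r = 1/3.
Thus r = 2/15 per week.
Omar alone: 15/2 weeks; Jonah alone: 5 weeks.

5 weeks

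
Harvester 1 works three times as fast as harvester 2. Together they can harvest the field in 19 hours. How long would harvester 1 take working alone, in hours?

Let harvester 2's rate be r; then harvester 1's rate is 3r, so together (3 + 1)r = 4r = 1/19.
Thus r = 1/76 per hour.
Harvester 2 alone: 76 hours; harvester 1 alone: 76/3 hours.

76/3 hours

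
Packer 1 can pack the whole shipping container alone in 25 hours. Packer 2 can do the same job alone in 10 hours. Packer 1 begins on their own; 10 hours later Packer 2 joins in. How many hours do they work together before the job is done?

30/7 hours

In the first 10 hours Packer 1 alone does 10/25 = 2/5 of the job, leaving 3/5.
Once everyone is working, combined rate: 1/25 + 1/10 = (2 + 5)/50 = 7/50 per hour.
Remaining 3/5 at 7/50 per hour takes 30/7 hours.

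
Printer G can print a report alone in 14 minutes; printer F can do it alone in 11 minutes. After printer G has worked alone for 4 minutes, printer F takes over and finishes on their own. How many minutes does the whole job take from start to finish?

In 4 minutes printer G does 4/14 = 2/7 of the job, leaving 5/7.
Printer F works at 1/11 per minute, so finishing takes 5/7 ÷ 1/11 = 55/7 minutes.
Total time = 4 + 55/7 = 83/7 minutes.

83/7 minutes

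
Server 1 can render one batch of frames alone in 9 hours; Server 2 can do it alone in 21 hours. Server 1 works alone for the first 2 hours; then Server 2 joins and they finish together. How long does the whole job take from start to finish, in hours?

In 2 hours Server 1 does 2/9 of the job, leaving 7/9.
Server 1 and Server 2 together work at 10/63 per hour, so finishing takes 7/9 ÷ 10/63 = 49/10 hours.
Total time = 2 + 49/10 = 69/10 hours.

69/10 hours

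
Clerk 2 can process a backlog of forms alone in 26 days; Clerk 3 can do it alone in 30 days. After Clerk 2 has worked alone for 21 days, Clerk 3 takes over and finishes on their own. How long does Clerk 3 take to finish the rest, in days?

In 21 days Clerk 2 does 21/26 of the job, leaving 5/26.
Clerk 3 works at 1/30 per day, so finishing takes 5/26 ÷ 1/30 = 75/13 days.

75/13 days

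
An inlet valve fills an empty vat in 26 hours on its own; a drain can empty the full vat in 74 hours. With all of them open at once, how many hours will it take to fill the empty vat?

481/12 hours

Net rate = 1/26 − 1/74 = (37 − 13)/962 = 24/962 = 12/481 per hour.
Filling time = 1 ÷ (12/481) = 481/12 hours.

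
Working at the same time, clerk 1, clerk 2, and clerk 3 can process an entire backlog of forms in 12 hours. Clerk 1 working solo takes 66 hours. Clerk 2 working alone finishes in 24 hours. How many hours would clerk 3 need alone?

264/7 hours

Combined rate is 1/12 per hour.
Known contribution: 1/66 + 1/24 = (4 + 11)/264 = 15/264 = 5/88 per hour.
So clerk 3's rate is 1/12 − 5/88 = 7/264, meaning 264/7 hours alone.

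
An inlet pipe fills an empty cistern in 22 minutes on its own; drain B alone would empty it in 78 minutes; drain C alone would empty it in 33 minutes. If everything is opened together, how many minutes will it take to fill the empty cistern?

Net rate = 1/22 − 1/78 − 1/33 = (39 − 11 − 26)/858 = 2/858 = 1/429 per minute.
Filling time = 1 ÷ (1/429) = 429 minutes.

429 minutes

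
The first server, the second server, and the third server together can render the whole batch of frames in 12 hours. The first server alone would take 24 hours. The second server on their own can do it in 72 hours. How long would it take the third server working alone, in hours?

36 hours

Combined rate is 1/12 per hour.
Known contribution: 1/24 + 1/72 = (3 + 1)/72 = 4/72 = 1/18 per hour.
So the third server's rate is 1/12 − 1/18 = 1/36, meaning 36 hours alone.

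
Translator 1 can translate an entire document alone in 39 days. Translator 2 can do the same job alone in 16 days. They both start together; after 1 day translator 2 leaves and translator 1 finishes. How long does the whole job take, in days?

585/16 days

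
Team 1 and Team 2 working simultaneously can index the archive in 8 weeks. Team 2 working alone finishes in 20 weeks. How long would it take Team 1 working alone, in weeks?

Combined rate is 1/8 per week.
Known contribution: 1/20 per week.
So Team 1's rate is 1/8 − 1/20 = 3/40, meaning 40/3 weeks alone.

40/3 weeks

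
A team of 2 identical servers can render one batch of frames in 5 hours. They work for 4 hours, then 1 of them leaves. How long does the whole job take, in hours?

6 hours

One server does 1/10 of the job per hour.
After 4 hours with 2 servers, 4/5 is done (1/5 left).
With 1 server the rate is 1/10, so the rest takes 1/5 ÷ 1/10 = 2 hours.
Total = 4 + 2 = 6 hours.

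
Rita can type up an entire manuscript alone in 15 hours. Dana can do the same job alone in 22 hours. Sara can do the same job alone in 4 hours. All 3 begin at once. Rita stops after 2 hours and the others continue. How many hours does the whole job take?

44/15 hours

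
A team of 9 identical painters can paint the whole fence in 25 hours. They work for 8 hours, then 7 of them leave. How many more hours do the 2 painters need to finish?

One painter does 1/225 of the job per hour.
After 8 hours with 9 painters, 8/25 is done (17/25 left).
With 2 painters the rate is 2/225, so the rest takes 17/25 ÷ 2/225 = 153/2 hours.

153/2 hours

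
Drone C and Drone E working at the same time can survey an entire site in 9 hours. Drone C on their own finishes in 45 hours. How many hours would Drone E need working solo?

45/4 hours

Combined rate is 1/9 per hour.
Known contribution: 1/45 per hour.
So Drone E's rate is 1/9 − 1/45 = 4/45, meaning 45/4 hours alone.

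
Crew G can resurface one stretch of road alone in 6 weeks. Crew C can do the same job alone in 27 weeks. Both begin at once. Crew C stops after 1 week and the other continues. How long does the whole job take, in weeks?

In the first 1 week the combined rate is 11/54, so 11/54 of the job is done, leaving 43/54.
After Crew C leaves the rate is 1/6 per week; the remaining 43/54 takes 43/9 weeks.
Total = 1 + 43/9 = 52/9 weeks.

52/9 weeks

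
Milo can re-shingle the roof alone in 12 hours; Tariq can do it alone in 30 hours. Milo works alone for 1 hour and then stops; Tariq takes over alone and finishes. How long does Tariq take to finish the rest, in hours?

55/2 hours

In 1 hour Milo does 1/12 of the job, leaving 11/12.
Tariq works at 1/30 per hour, so finishing takes 11/12 ÷ 1/30 = 55/2 hours.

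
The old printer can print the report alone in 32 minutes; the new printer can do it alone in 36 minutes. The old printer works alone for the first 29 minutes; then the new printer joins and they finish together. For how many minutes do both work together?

In 29 minutes the old printer does 29/32 of the job, leaving 3/32.
The old printer and the new printer together work at 17/288 per minute, so finishing takes 3/32 ÷ 17/288 = 27/17 minutes.

27/17 minutes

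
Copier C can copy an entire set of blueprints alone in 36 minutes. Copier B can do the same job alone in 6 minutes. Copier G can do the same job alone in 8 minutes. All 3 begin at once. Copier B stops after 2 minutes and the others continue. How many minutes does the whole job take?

In the first 2 minutes the combined rate is 23/72, so 23/36 of the job is done, leaving 13/36.
After copier B leaves the rate is 11/72 per minute; the remaining 13/36 takes 26/11 minutes.
Total = 2 + 26/11 = 48/11 minutes.

48/11 minutes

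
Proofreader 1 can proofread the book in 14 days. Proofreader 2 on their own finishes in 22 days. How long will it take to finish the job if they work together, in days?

With two workers the combined time is the product over the sum: 14·22/(14+22) = 308/36 = 77/9 days.

77/9 days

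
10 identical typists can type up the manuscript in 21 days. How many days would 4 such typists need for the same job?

105/2 days

Total work is 10·21 = 210 typist-days.
With 4 typists: 210/4 = 105/2 days.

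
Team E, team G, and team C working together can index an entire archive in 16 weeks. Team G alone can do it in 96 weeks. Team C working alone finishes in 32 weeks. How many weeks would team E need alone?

Combined rate is 1/16 per week.
Known contribution: 1/96 + 1/32 = (1 + 3)/96 = 4/96 = 1/24 per week.
So team E's rate is 1/16 − 1/24 = 1/48, meaning 48 weeks alone.

48 weeks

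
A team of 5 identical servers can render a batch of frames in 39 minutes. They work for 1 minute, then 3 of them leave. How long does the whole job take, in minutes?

96 minutes

One server does 1/195 of the job per minute.
After 1 minute with 5 servers, 1/39 is done (38/39 left).
With 2 servers the rate is 2/195, so the rest takes 38/39 ÷ 2/195 = 95 minutes.
Total = 1 + 95 = 96 minutes.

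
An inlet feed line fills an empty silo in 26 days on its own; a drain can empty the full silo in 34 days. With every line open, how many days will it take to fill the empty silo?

221/2 days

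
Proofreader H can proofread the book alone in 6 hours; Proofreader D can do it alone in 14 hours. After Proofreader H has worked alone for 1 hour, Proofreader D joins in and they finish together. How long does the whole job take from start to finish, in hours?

9/2 hours

In 1 hour Proofreader H does 1/6 of the job, leaving 5/6.
Proofreader H and Proofreader D together work at 5/21 per hour, so finishing takes 5/6 ÷ 5/21 = 7/2 hours.
Total time = 1 + 7/2 = 9/2 hours.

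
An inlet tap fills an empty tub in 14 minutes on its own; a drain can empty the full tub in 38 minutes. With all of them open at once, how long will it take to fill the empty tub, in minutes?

Net rate = 1/14 − 1/38 = (19 − 7)/266 = 12/266 = 6/133 per minute.
Filling time = 1 ÷ (6/133) = 133/6 minutes.

133/6 minutes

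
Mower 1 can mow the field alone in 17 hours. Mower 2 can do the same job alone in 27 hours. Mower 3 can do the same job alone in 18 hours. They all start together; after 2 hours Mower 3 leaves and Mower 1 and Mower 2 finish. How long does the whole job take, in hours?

In the first 2 hours the combined rate is 139/918, so 139/459 of the job is done, leaving 320/459.
After Mower 3 leaves the rate is 44/459 per hour; the remaining 320/459 takes 80/11 hours.
Total = 2 + 80/11 = 102/11 hours.

102/11 hours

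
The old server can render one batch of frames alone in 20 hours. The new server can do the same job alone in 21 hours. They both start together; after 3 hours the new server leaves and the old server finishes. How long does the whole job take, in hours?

120/7 hours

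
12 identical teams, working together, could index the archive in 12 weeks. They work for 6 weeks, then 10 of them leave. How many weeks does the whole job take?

42 weeks

One team does 1/144 of the job per week.
After 6 weeks with 12 teams, 1/2 is done (1/2 left).
With 2 teams the rate is 2/144 = 1/72, so the rest takes 1/2 ÷ 1/72 = 36 weeks.
Total = 6 + 36 = 42 weeks.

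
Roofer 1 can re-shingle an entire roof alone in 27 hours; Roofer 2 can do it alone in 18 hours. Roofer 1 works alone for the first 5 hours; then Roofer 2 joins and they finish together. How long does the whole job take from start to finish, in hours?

69/5 hours

In 5 hours Roofer 1 does 5/27 of the job, leaving 22/27.
Roofer 1 and Roofer 2 together work at 5/54 per hour, so finishing takes 22/27 ÷ 5/54 = 44/5 hours.
Total time = 5 + 44/5 = 69/5 hours.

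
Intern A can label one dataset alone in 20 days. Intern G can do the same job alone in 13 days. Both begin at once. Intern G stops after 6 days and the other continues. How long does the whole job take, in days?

In the first 6 days the combined rate is 33/260, so 99/130 of the job is done, leaving 31/130.
After intern G leaves the rate is 1/20 per day; the remaining 31/130 takes 62/13 days.
Total = 6 + 62/13 = 140/13 days.

140/13 days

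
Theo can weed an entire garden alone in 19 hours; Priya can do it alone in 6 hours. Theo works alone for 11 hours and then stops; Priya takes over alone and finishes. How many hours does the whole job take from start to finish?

257/19 hours

In 11 hours Theo does 11/19 of the job, leaving 8/19.
Priya works at 1/6 per hour, so finishing takes 8/19 ÷ 1/6 = 48/19 hours.
Total time = 11 + 48/19 = 257/19 hours.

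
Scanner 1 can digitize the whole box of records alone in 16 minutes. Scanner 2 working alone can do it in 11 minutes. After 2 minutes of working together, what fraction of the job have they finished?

Combined rate: 1/16 + 1/11 = (11 + 16)/176 = 27/176 per minute.
In 2 minutes they complete 2·27/176 = 27/88 of the job.

27/88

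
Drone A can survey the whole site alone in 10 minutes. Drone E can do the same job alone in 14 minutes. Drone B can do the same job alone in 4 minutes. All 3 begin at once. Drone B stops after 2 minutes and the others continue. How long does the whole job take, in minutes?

35/12 minutes

In the first 2 minutes the combined rate is 59/140, so 59/70 of the job is done, leaving 11/70.
After Drone B leaves the rate is 6/35 per minute; the remaining 11/70 takes 11/12 minutes.
Total = 2 + 11/12 = 35/12 minutes.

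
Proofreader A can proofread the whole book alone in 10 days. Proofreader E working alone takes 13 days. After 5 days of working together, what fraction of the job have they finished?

Combined rate: 1/10 + 1/13 = (13 + 10)/130 = 23/130 per day.
In 5 days they complete 5·23/130 = 23/26 of the job.

23/26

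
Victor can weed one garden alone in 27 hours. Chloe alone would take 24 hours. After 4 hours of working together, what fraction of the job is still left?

37/54

Combined rate: 1/27 + 1/24 = (8 + 9)/216 = 17/216 per hour.
In 4 hours they complete 4·17/216 = 17/54 of the job.
So 37/54 remains.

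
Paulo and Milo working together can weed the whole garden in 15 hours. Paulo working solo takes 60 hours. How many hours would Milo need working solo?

20 hours

Combined rate is 1/15 per hour.
Known contribution: 1/60 per hour.
So Milo's rate is 1/15 − 1/60 = 1/20, meaning 20 hours alone.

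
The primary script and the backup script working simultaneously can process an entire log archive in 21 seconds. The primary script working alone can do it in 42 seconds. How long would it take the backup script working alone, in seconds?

42 seconds

Combined rate is 1/21 per second.
Known contribution: 1/42 per second.
So the backup script's rate is 1/21 − 1/42 = 1/42, meaning 42 seconds alone.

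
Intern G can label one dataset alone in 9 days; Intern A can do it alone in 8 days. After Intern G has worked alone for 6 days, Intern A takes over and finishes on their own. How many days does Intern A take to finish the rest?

In 6 days Intern G does 6/9 = 2/3 of the job, leaving 1/3.
Intern A works at 1/8 per day, so finishing takes 1/3 ÷ 1/8 = 8/3 days.

8/3 days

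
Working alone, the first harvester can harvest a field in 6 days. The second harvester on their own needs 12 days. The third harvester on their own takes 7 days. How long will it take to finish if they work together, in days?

Combined rate: 1/6 + 1/12 + 1/7 = (14 + 7 + 12)/84 = 33/84 = 11/28 per day.
Time = 1 ÷ (11/28) = 28/11 days.

28/11 days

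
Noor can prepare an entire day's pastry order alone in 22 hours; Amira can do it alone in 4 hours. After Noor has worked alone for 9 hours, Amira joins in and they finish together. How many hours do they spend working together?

2 hours

In 9 hours Noor does 9/22 of the job, leaving 13/22.
Noor and Amira together work at 13/44 per hour, so finishing takes 13/22 ÷ 13/44 = 2 hours.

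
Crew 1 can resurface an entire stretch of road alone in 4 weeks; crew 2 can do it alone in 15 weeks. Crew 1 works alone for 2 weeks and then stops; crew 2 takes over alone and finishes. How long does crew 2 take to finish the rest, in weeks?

In 2 weeks crew 1 does 2/4 = 1/2 of the job, leaving 1/2.
Crew 2 works at 1/15 per week, so finishing takes 1/2 ÷ 1/15 = 15/2 weeks.

15/2 weeks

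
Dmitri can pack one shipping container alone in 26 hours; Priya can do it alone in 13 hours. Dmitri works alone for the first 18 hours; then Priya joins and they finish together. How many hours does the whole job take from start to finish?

In 18 hours Dmitri does 18/26 = 9/13 of the job, leaving 4/13.
Dmitri and Priya together work at 3/26 per hour, so finishing takes 4/13 ÷ 3/26 = 8/3 hours.
Total time = 18 + 8/3 = 62/3 hours.

62/3 hours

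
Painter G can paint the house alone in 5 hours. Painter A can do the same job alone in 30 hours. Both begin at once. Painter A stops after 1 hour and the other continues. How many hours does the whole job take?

In the first 1 hour the combined rate is 7/30, so 7/30 of the job is done, leaving 23/30.
After painter A leaves the rate is 1/5 per hour; the remaining 23/30 takes 23/6 hours.
Total = 1 + 23/6 = 29/6 hours.

29/6 hours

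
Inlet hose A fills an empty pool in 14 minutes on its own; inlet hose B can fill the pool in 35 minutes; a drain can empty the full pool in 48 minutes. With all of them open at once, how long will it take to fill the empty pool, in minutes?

Net rate = 1/14 + 1/35 − 1/48 = (120 + 48 − 35)/1680 = 133/1680 = 19/240 per minute.
Filling time = 1 ÷ (19/240) = 240/19 minutes.

240/19 minutes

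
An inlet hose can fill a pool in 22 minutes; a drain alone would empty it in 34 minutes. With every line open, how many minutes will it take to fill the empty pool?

Net rate = 1/22 − 1/34 = (17 − 11)/374 = 6/374 = 3/187 per minute.
Filling time = 1 ÷ (3/187) = 187/3 minutes.

187/3 minutes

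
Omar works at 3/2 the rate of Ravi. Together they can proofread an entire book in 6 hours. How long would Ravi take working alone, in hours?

15 hours

Let Ravi's rate be r; then Omar's rate is (3/2)r, so together (3/2 + 1)r = (5/2)r = 1/6.
Thus r = 1/15 per hour.
Ravi alone: 15 hours; Omar alone: 10 hours.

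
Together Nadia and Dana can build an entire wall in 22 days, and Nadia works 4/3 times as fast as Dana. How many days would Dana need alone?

Let Dana's rate be r; then Nadia's rate is (4/3)r, so together (4/3 + 1)r = (7/3)r = 1/22.
Thus r = 3/154 per day.
Dana alone: 154/3 days; Nadia alone: 77/2 days.

154/3 days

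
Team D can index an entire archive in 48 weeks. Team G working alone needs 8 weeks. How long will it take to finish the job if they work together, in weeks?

48/7 weeks

Combined rate: 1/48 + 1/8 = (1 + 6)/48 = 7/48 per week.
Time = 1 ÷ (7/48) = 48/7 weeks.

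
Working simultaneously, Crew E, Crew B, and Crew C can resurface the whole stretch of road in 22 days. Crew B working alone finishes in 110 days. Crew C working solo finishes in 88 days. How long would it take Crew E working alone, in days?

40 days

Combined rate is 1/22 per day.
Known contribution: 1/110 + 1/88 = (4 + 5)/440 = 9/440 per day.
So Crew E's rate is 1/22 − 9/440 = 1/40, meaning 40 days alone.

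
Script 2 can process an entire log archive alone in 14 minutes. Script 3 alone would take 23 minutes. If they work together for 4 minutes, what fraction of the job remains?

87/161

Combined rate: 1/14 + 1/23 = (23 + 14)/322 = 37/322 per minute.
In 4 minutes they complete 4·37/322 = 74/161 of the job.
So 87/161 remains.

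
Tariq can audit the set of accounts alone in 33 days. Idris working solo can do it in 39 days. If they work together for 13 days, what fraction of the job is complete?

8/11

Combined rate: 1/33 + 1/39 = (13 + 11)/429 = 24/429 = 8/143 per day.
In 13 days they complete 13·8/143 = 8/11 of the job.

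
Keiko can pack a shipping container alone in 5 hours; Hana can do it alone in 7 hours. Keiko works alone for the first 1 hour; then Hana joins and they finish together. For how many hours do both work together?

In 1 hour Keiko does 1/5 of the job, leaving 4/5.
Keiko and Hana together work at 12/35 per hour, so finishing takes 4/5 ÷ 12/35 = 7/3 hours.

7/3 hours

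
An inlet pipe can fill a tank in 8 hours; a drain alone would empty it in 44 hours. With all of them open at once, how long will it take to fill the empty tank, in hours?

88/9 hours

Net rate = 1/8 − 1/44 = (11 − 2)/88 = 9/88 per hour.
Filling time = 1 ÷ (9/88) = 88/9 hours.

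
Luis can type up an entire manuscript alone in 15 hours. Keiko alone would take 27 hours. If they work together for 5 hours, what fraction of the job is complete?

Combined rate: 1/15 + 1/27 = (9 + 5)/135 = 14/135 per hour.
In 5 hours they complete 5·14/135 = 14/27 of the job.

14/27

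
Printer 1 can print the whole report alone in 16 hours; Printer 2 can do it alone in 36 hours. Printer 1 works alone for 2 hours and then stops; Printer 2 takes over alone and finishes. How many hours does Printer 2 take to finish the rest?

In 2 hours Printer 1 does 2/16 = 1/8 of the job, leaving 7/8.
Printer 2 works at 1/36 per hour, so finishing takes 7/8 ÷ 1/36 = 63/2 hours.

63/2 hours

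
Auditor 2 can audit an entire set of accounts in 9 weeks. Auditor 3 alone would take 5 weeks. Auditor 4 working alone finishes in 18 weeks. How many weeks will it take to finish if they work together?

Combined rate: 1/9 + 1/5 + 1/18 = (10 + 18 + 5)/90 = 33/90 = 11/30 per week.
Time = 1 ÷ (11/30) = 30/11 weeks.

30/11 weeks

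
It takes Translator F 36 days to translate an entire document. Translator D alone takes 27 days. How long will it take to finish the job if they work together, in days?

108/7 days

With two workers the combined time is the product over the sum: 36·27/(36+27) = 972/63 = 108/7 days.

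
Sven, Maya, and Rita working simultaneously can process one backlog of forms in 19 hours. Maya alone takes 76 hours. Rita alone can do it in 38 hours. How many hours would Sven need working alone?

Combined rate is 1/19 per hour.
Known contribution: 1/76 + 1/38 = (1 + 2)/76 = 3/76 per hour.
So Sven's rate is 1/19 − 3/76 = 1/76, meaning 76 hours alone.

76 hours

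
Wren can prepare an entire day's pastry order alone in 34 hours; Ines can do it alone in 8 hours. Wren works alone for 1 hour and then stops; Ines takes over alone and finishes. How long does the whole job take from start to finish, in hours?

149/17 hours

In 1 hour Wren does 1/34 of the job, leaving 33/34.
Ines works at 1/8 per hour, so finishing takes 33/34 ÷ 1/8 = 132/17 hours.
Total time = 1 + 132/17 = 149/17 hours.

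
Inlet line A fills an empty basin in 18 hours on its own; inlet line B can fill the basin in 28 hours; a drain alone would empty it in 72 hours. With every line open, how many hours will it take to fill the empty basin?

168/13 hours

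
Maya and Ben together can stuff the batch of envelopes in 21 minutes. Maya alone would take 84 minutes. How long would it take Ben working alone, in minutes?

28 minutes

Combined rate is 1/21 per minute.
Known contribution: 1/84 per minute.
So Ben's rate is 1/21 − 1/84 = 1/28, meaning 28 minutes alone.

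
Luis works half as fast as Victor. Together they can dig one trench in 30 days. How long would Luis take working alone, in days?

90 days

Let Victor's rate be r; then Luis's rate is (1/2)r, so together (1/2 + 1)r = (3/2)r = 1/30.
Thus r = 1/45 per day.
Victor alone: 45 days; Luis alone: 90 days.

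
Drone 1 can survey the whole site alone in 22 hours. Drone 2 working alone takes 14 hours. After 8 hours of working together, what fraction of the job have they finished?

72/77

Combined rate: 1/22 + 1/14 = (7 + 11)/154 = 18/154 = 9/77 per hour.
In 8 hours they complete 8·9/77 = 72/77 of the job.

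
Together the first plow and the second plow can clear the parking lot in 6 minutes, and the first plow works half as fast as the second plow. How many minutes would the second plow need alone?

Let the second plow's rate be r; then the first plow's rate is (1/2)r, so together (1/2 + 1)r = (3/2)r = 1/6.
Thus r = 1/9 per minute.
The second plow alone: 9 minutes; the first plow alone: 18 minutes.

9 minutes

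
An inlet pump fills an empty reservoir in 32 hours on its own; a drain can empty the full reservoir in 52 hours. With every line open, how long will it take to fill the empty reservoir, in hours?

416/5 hours

Net rate = 1/32 − 1/52 = (13 − 8)/416 = 5/416 per hour.
Filling time = 1 ÷ (5/416) = 416/5 hours.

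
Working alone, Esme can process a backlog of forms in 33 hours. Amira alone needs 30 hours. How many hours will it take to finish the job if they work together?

110/7 hours

Combined rate: 1/33 + 1/30 = (10 + 11)/330 = 21/330 = 7/110 per hour.
Time = 1 ÷ (7/110) = 110/7 hours.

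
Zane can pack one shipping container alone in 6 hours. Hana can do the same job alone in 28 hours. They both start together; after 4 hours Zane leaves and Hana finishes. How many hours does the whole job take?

28/3 hours

In the first 4 hours the combined rate is 17/84, so 17/21 of the job is done, leaving 4/21.
After Zane leaves the rate is 1/28 per hour; the remaining 4/21 takes 16/3 hours.
Total = 4 + 16/3 = 28/3 hours.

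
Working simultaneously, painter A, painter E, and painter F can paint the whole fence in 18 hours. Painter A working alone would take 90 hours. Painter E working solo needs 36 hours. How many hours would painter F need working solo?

60 hours

Combined rate is 1/18 per hour.
Known contribution: 1/90 + 1/36 = (2 + 5)/180 = 7/180 per hour.
So painter F's rate is 1/18 − 7/180 = 1/60, meaning 60 hours alone.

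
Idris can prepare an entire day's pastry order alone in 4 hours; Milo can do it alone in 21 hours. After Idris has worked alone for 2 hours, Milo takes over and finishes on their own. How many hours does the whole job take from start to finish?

In 2 hours Idris does 2/4 = 1/2 of the job, leaving 1/2.
Milo works at 1/21 per hour, so finishing takes 1/2 ÷ 1/21 = 21/2 hours.
Total time = 2 + 21/2 = 25/2 hours.

25/2 hours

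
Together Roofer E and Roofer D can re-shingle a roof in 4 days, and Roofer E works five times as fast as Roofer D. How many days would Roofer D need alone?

24 days

Let Roofer D's rate be r; then Roofer E's rate is 5r, so together (5 + 1)r = 6r = 1/4.
Thus r = 1/24 per day.
Roofer D alone: 24 days; Roofer E alone: 24/5 days.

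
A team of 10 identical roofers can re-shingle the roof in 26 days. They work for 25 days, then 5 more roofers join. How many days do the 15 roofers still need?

One roofer does 1/260 of the job per day.
After 25 days with 10 roofers, 25/26 is done (1/26 left).
With 15 roofers the rate is 15/260 = 3/52, so the rest takes 1/26 ÷ 3/52 = 2/3 days.

2/3 days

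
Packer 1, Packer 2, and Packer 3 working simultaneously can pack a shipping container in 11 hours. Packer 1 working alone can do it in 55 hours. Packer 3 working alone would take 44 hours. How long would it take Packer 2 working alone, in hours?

Combined rate is 1/11 per hour.
Known contribution: 1/55 + 1/44 = (4 + 5)/220 = 9/220 per hour.
So Packer 2's rate is 1/11 − 9/220 = 1/20, meaning 20 hours alone.

20 hours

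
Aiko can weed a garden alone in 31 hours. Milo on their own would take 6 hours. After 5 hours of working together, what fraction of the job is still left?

1/186

Combined rate: 1/31 + 1/6 = (6 + 31)/186 = 37/186 per hour.
In 5 hours they complete 5·37/186 = 185/186 of the job.
So 1/186 remains.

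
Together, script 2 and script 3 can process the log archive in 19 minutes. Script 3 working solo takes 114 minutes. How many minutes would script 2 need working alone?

114/5 minutes

Combined rate is 1/19 per minute.
Known contribution: 1/114 per minute.
So script 2's rate is 1/19 − 1/114 = 5/114, meaning 114/5 minutes alone.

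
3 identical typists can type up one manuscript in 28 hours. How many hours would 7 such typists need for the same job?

12 hours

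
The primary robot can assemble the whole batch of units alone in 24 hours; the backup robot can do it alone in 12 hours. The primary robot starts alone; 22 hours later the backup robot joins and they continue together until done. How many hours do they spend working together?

In 22 hours the primary robot does 22/24 = 11/12 of the job, leaving 1/12.
The primary robot and the backup robot together work at 1/8 per hour, so finishing takes 1/12 ÷ 1/8 = 2/3 hours.

2/3 hours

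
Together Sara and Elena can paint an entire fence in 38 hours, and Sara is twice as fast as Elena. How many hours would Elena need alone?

Let Elena's rate be r; then Sara's rate is 2r, so together (2 + 1)r = 3r = 1/38.
Thus r = 1/114 per hour.
Elena alone: 114 hours; Sara alone: 57 hours.

114 hours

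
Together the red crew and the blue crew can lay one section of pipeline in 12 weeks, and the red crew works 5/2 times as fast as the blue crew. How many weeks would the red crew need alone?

Let the blue crew's rate be r; then the red crew's rate is (5/2)r, so together (5/2 + 1)r = (7/2)r = 1/12.
Thus r = 1/42 per week.
The blue crew alone: 42 weeks; the red crew alone: 84/5 weeks.

84/5 weeks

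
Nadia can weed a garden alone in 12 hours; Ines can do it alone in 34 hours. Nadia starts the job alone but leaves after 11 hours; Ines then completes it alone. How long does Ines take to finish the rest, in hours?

17/6 hours

In 11 hours Nadia does 11/12 of the job, leaving 1/12.
Ines works at 1/34 per hour, so finishing takes 1/12 ÷ 1/34 = 17/6 hours.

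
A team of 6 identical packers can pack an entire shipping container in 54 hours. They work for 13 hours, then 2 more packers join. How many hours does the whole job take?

175/4 hours

One packer does 1/324 of the job per hour.
After 13 hours with 6 packers, 13/54 is done (41/54 left).
With 8 packers the rate is 8/324 = 2/81, so the rest takes 41/54 ÷ 2/81 = 123/4 hours.
Total = 13 + 123/4 = 175/4 hours.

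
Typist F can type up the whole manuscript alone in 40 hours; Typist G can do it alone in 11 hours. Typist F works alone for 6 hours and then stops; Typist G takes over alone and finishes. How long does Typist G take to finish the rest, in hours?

187/20 hours

In 6 hours Typist F does 6/40 = 3/20 of the job, leaving 17/20.
Typist G works at 1/11 per hour, so finishing takes 17/20 ÷ 1/11 = 187/20 hours.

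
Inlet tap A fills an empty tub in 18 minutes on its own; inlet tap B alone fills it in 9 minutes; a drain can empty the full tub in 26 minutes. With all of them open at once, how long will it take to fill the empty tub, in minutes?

39/5 minutes

Net rate = 1/18 + 1/9 − 1/26 = (13 + 26 − 9)/234 = 30/234 = 5/39 per minute.
Filling time = 1 ÷ (5/39) = 39/5 minutes.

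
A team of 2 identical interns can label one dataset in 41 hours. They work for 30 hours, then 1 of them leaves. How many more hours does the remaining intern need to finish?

22 hours

One intern does 1/82 of the job per hour.
After 30 hours with 2 interns, 30/41 is done (11/41 left).
With 1 intern the rate is 1/82, so the rest takes 11/41 ÷ 1/82 = 22 hours.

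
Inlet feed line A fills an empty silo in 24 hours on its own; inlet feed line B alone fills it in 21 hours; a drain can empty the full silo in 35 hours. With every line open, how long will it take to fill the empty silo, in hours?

280/17 hours

Net rate = 1/24 + 1/21 − 1/35 = (35 + 40 − 24)/840 = 51/840 = 17/280 per hour.
Filling time = 1 ÷ (17/280) = 280/17 hours.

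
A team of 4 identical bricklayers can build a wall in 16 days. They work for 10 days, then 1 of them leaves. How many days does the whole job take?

One bricklayer does 1/64 of the job per day.
After 10 days with 4 bricklayers, 5/8 is done (3/8 left).
With 3 bricklayers the rate is 3/64, so the rest takes 3/8 ÷ 3/64 = 8 days.
Total = 10 + 8 = 18 days.

18 days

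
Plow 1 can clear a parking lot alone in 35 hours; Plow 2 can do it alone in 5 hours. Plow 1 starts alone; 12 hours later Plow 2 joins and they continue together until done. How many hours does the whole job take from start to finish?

In 12 hours Plow 1 does 12/35 of the job, leaving 23/35.
Plow 1 and Plow 2 together work at 8/35 per hour, so finishing takes 23/35 ÷ 8/35 = 23/8 hours.
Total time = 12 + 23/8 = 119/8 hours.

119/8 hours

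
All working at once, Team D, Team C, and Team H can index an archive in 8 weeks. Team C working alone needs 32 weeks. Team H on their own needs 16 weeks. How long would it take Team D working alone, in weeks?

Combined rate is 1/8 per week.
Known contribution: 1/32 + 1/16 = (1 + 2)/32 = 3/32 per week.
So Team D's rate is 1/8 − 3/32 = 1/32, meaning 32 weeks alone.

32 weeks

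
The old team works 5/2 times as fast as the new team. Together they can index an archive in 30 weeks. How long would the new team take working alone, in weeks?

Let the new team's rate be r; then the old team's rate is (5/2)r, so together (5/2 + 1)r = (7/2)r = 1/30.
Thus r = 1/105 per week.
The new team alone: 105 weeks; the old team alone: 42 weeks.

105 weeks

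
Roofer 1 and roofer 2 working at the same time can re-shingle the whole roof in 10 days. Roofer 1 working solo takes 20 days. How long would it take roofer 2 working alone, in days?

20 days

Combined rate is 1/10 per day.
Known contribution: 1/20 per day.
So roofer 2's rate is 1/10 − 1/20 = 1/20, meaning 20 days alone.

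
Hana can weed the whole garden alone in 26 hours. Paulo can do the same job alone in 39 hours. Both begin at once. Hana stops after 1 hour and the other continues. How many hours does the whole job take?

75/2 hours

In the first 1 hour the combined rate is 5/78, so 5/78 of the job is done, leaving 73/78.
After Hana leaves the rate is 1/39 per hour; the remaining 73/78 takes 73/2 hours.
Total = 1 + 73/2 = 75/2 hours.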